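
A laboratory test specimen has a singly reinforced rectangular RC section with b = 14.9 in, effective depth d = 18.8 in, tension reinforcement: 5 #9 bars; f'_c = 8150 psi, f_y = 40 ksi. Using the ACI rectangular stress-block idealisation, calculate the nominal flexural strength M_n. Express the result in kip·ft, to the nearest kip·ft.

A_s = 5 × 1 = 5 in².
T = A_s f_y = 5 × 40 = 200 kips.
a = T/(0.85 f'_c b) = 200/(0.85 × 8.15 × 14.9) = 1.938 in.
M_n = T(d − a/2) = 200 × (18.8 − 0.969) = 3566.2 kip·in = 3566.2/12 = 297.18 kip·ft.

M_n ≈ 297 kip·ft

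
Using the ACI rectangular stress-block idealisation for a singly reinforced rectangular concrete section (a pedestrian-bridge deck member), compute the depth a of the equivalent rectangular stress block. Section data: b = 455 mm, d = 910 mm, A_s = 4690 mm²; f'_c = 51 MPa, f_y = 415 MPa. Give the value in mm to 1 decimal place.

T = A_s f_y = 4690 × 415 = 1946350 N = 1946.35 kN.
Setting C = 0.85 f'_c a b equal to T: a = 1946350/(0.85 × 51 × 455) = 98.7 mm.

a ≈ 98.7 mm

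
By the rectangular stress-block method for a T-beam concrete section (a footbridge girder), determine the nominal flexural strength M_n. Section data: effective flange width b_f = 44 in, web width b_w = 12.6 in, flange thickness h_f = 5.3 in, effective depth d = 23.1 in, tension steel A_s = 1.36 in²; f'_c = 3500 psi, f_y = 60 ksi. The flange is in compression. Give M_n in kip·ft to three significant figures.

Tension: T = A_s f_y = 1.36 × 60 = 81.6 kips.
Try a within the flange: a = T/(0.85 f'_c b_f) = 81.6/(0.85 × 3.5 × 44) = 0.623 in.
Since a = 0.623 ≤ h_f = 5.3 in, the stress block lies entirely in the flange; analyse as a rectangular beam of width b_f.
M_n = T(d − a/2) = 81.6 × (23.1 − 0.3115) = 1859.5 kip·in.
M_n = 1859.5/12 = 154.96 kip·ft.

M_n ≈ 155 kip·ft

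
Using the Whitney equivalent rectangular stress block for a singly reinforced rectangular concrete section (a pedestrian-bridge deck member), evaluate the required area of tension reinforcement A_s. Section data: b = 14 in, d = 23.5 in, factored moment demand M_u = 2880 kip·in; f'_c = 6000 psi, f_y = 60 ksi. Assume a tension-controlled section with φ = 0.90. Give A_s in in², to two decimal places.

A_s ≈ 2.37 in²

M_n = M_u/φ = 2880/0.90 = 3200 kip·in.
From M_n = 0.85 f'_c a b (d − a/2):
a = d − √(d² − 2M_n/(0.85 f'_c b)) = 23.5 − √(23.5² − 2 × 3200/(0.85 × 6 × 14)) = 1.992 in.
A_s = 0.85 f'_c a b / f_y = 0.85 × 6 × 1.992 × 14 / 60 = 2.370 in².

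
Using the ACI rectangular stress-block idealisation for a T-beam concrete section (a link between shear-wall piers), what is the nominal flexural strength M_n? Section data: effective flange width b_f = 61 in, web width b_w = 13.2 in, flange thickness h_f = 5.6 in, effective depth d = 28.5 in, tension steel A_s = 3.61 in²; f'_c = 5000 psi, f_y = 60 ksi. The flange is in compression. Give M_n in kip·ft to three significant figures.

Tension: T = A_s f_y = 3.61 × 60 = 216.6 kips.
Try a within the flange: a = T/(0.85 f'_c b_f) = 216.6/(0.85 × 5 × 61) = 0.835 in.
Since a = 0.835 ≤ h_f = 5.6 in, the stress block lies entirely in the flange; analyse as a rectangular beam of width b_f.
M_n = T(d − a/2) = 216.6 × (28.5 − 0.4175) = 6082.7 kip·in.
M_n = 6082.7/12 = 506.89 kip·ft.

M_n ≈ 507 kip·ft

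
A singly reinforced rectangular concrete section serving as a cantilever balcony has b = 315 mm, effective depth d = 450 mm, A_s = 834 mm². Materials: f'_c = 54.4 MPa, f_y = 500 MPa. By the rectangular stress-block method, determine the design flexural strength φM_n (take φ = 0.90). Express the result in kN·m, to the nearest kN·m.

T = A_s f_y = 834 × 500 = 417000 N = 417 kN.
From C = T: a = T/(0.85 f'_c b) = 417000/(0.85 × 54.4 × 315) = 28.63 mm.
M_n = T(d − a/2) = 417 kN × (450 − 14.315) mm = 181.68 kN·m.
φM_n = 0.90 × 181.68 = 163.51 kN·m.

φM_n ≈ 164 kN·m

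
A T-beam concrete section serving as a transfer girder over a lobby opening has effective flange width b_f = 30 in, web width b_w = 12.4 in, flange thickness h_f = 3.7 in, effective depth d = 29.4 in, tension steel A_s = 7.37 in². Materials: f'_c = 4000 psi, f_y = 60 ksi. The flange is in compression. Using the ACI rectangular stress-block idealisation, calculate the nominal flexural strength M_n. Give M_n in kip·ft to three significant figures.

M_n ≈ 1000 kip·ft

Tension: T = A_s f_y = 7.37 × 60 = 442.2 kips.
Try a within the flange: a = T/(0.85 f'_c b_f) = 442.2/(0.85 × 4 × 30) = 4.335 in.
a = 4.335 > h_f = 3.7 in: the block extends into the web. Split into flange-overhang and web parts.
C_f = 0.85 f'_c (b_f − b_w) h_f = 0.85 × 4 × (30 − 12.4) × 3.7 = 221.4 kips.
Remaining web compression depth: a_w = (T − C_f)/(0.85 f'_c b_w) = (442.2 − 221.4)/(0.85 × 4 × 12.4) = 5.237 in.
M_n = C_f(d − h_f/2) + (T − C_f)(d − a_w/2) = 221.4 × (29.4 − 1.85) + 220.8 × (29.4 − 2.6185) = 6099.6 + 5913.4 = 12013.0 kip·in.
M_n = 12013.0/12 = 1001.08 kip·ft.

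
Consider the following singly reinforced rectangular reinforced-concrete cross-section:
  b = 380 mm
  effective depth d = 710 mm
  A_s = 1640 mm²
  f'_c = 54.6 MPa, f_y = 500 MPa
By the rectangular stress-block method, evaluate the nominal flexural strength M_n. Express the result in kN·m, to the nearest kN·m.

T = A_s f_y = 1640 × 500 = 820000 N = 820 kN.
From C = T: a = T/(0.85 f'_c b) = 820000/(0.85 × 54.6 × 380) = 46.50 mm.
M_n = T(d − a/2) = 820 kN × (710 − 23.25) mm = 563.14 kN·m.

M_n ≈ 563 kN·m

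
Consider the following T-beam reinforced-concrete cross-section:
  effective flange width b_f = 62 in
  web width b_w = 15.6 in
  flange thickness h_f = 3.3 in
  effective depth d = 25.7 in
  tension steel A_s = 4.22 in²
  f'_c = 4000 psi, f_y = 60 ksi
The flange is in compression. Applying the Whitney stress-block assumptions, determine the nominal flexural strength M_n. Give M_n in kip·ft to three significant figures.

Tension: T = A_s f_y = 4.22 × 60 = 253.2 kips.
Try a within the flange: a = T/(0.85 f'_c b_f) = 253.2/(0.85 × 4 × 62) = 1.201 in.
Since a = 1.201 ≤ h_f = 3.3 in, the stress block lies entirely in the flange; analyse as a rectangular beam of width b_f.
M_n = T(d − a/2) = 253.2 × (25.7 − 0.6005) = 6355.2 kip·in.
M_n = 6355.2/12 = 529.60 kip·ft.

M_n ≈ 530 kip·ft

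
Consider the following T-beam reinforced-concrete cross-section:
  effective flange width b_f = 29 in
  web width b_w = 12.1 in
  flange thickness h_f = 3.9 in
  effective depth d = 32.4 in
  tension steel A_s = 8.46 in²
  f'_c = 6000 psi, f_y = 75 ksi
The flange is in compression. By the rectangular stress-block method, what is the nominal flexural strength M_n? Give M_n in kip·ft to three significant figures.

M_n ≈ 1600 kip·ft

Tension: T = A_s f_y = 8.46 × 75 = 634.5 kips.
Try a within the flange: a = T/(0.85 f'_c b_f) = 634.5/(0.85 × 6 × 29) = 4.290 in.
a = 4.290 > h_f = 3.9 in: the block extends into the web. Split into flange-overhang and web parts.
C_f = 0.85 f'_c (b_f − b_w) h_f = 0.85 × 6 × (29 − 12.1) × 3.9 = 336.1 kips.
Remaining web compression depth: a_w = (T − C_f)/(0.85 f'_c b_w) = (634.5 − 336.1)/(0.85 × 6 × 12.1) = 4.836 in.
M_n = C_f(d − h_f/2) + (T − C_f)(d − a_w/2) = 336.1 × (32.4 − 1.95) + 298.4 × (32.4 − 2.418) = 10234.2 + 8946.6 = 19180.8 kip·in.
M_n = 19180.8/12 = 1598.40 kip·ft.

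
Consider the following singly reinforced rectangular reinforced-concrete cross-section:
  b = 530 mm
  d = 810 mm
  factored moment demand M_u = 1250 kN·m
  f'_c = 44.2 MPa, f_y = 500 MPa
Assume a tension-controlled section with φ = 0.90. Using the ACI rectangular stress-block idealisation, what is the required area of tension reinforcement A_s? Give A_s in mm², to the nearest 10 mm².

M_n = M_u/φ = 1250/0.90 = 1388.89 kN·m.
With M_n = 0.85 f'_c a b (d − a/2), solve the quadratic for a:
a = d − √(d² − 2M_n/(0.85 f'_c b)) = 810 − √(810² − 2 × 1388.89×10⁶/(0.85 × 44.2 × 530)) = 91.25 mm.
A_s = 0.85 f'_c a b / f_y = 0.85 × 44.2 × 91.25 × 530 / 500 = 3634.0 mm².

A_s ≈ 3630 mm²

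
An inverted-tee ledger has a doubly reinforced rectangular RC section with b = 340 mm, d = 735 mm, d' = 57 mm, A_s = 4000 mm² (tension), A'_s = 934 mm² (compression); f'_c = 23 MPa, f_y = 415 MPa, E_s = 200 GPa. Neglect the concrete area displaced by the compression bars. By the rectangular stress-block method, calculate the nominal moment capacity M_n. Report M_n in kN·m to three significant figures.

Assume both tension and compression steel yield.
Net tension couple steel: A_s − A'_s = 3066 mm².
a = (A_s − A'_s) f_y / (0.85 f'_c b) = 1272390/(0.85 × 23 × 340) = 191.42 mm.
c = a/β₁ = 191.42/0.85 = 225.20 mm; ε'_s = 0.003(c − d')/c = 0.0022 ≥ f_y/E_s = 0.0021, so compression steel does yield.
M_n = (A_s − A'_s) f_y (d − a/2) + A'_s f_y (d − d') = [1272390 × (735 − 95.71) + 387610 × (735 − 57)] × 10⁻⁶ = 813.43 + 262.80 = 1076.23 kN·m.

M_n ≈ 1080 kN·m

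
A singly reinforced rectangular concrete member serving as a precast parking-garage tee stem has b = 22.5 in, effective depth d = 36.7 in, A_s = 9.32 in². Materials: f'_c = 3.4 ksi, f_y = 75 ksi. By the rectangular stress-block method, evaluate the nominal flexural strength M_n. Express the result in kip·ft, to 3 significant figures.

T = A_s f_y = 9.32 × 75 = 699 kips.
a = T/(0.85 f'_c b) = 699/(0.85 × 3.4 × 22.5) = 10.750 in.
M_n = T(d − a/2) = 699 × (36.7 − 5.375) = 21896.2 kip·in = 21896.2/12 = 1824.68 kip·ft.

M_n ≈ 1820 kip·ft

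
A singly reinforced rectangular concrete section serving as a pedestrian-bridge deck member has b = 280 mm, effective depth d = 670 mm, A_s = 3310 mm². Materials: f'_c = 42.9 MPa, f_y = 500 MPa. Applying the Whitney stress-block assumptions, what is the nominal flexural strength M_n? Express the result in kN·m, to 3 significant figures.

T = A_s f_y = 3310 × 500 = 1655000 N = 1655 kN.
From C = T: a = T/(0.85 f'_c b) = 1655000/(0.85 × 42.9 × 280) = 162.09 mm.
M_n = T(d − a/2) = 1655 kN × (670 − 81.045) mm = 974.72 kN·m.

M_n ≈ 975 kN·m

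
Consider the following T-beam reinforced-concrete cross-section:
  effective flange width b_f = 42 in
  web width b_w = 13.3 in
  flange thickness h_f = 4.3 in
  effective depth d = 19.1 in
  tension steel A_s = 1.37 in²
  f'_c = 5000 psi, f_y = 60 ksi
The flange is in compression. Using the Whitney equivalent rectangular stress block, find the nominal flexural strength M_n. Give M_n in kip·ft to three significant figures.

M_n ≈ 129 kip·ft

Tension: T = A_s f_y = 1.37 × 60 = 82.2 kips.
Try a within the flange: a = T/(0.85 f'_c b_f) = 82.2/(0.85 × 5 × 42) = 0.461 in.
Since a = 0.461 ≤ h_f = 4.3 in, the stress block lies entirely in the flange; analyse as a rectangular beam of width b_f.
M_n = T(d − a/2) = 82.2 × (19.1 − 0.2305) = 1551.1 kip·in.
M_n = 1551.1/12 = 129.26 kip·ft.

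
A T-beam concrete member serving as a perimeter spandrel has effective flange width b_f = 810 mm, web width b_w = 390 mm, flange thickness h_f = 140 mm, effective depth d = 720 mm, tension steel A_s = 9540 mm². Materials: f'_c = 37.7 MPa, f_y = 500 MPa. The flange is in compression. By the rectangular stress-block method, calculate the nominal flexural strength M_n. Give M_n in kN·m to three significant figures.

Tension: T = A_s f_y = 9540 × 500 = 4770000 N.
Try a within the flange: a = T/(0.85 f'_c b_f) = 4770000/(0.85 × 37.7 × 810) = 183.77 mm.
a = 183.77 > h_f = 140 mm: the block extends into the web. Split into flange-overhang and web parts.
C_f = 0.85 f'_c (b_f − b_w) h_f = 0.85 × 37.7 × (810 − 390) × 140 = 1884246 N.
Remaining web compression depth: a_w = (T − C_f)/(0.85 f'_c b_w) = (4770000 − 1884246)/(0.85 × 37.7 × 390) = 230.91 mm.
M_n = C_f(d − h_f/2) + (T − C_f)(d − a_w/2) = 1884246 × (720 − 70) + 2885754 × (720 − 115.455) = 1224.76 + 1744.57 = 2969.33 × 10⁶ N·mm.
M_n = 2969.33 kN·m.

M_n ≈ 2970 kN·m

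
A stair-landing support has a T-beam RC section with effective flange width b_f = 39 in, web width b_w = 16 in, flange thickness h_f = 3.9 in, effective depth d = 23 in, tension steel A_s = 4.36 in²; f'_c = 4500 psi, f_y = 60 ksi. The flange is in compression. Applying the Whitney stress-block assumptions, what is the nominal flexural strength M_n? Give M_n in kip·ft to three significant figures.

M_n ≈ 482 kip·ft

Tension: T = A_s f_y = 4.36 × 60 = 261.6 kips.
Try a within the flange: a = T/(0.85 f'_c b_f) = 261.6/(0.85 × 4.5 × 39) = 1.754 in.
Since a = 1.754 ≤ h_f = 3.9 in, the stress block lies entirely in the flange; analyse as a rectangular beam of width b_f.
M_n = T(d − a/2) = 261.6 × (23 − 0.877) = 5787.4 kip·in.
M_n = 5787.4/12 = 482.28 kip·ft.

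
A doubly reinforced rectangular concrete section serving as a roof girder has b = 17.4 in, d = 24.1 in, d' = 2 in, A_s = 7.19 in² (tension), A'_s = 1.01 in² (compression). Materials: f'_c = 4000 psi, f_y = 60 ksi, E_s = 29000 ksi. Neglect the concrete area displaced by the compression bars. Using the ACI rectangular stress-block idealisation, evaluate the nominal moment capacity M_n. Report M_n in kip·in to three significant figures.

M_n ≈ 9110 kip·in

Assume both steels yield.
a = (A_s − A'_s) f_y/(0.85 f'_c b) = (7.19 − 1.01) × 60/(0.85 × 4 × 17.4) = 6.268 in.
c = a/β₁ = 6.268/0.85 = 7.374 in; ε'_s = 0.003(c − d')/c = 0.0022 ≥ ε_y = 0.0021, so the compression steel yields.
M_n = (A_s − A'_s) f_y (d − a/2) + A'_s f_y (d − d') = 370.8 × (24.1 − 3.134) + 60.6 × (24.1 − 2) = 7774.2 + 1339.3 = 9113.5 kip·in.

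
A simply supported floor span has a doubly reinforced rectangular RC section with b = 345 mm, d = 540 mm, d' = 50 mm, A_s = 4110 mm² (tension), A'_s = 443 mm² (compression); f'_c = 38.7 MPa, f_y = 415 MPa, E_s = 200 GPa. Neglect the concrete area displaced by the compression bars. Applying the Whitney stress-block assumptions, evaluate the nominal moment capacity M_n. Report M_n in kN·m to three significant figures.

M_n ≈ 810 kN·m

Assume both tension and compression steel yield.
Net tension couple steel: A_s − A'_s = 3667 mm².
a = (A_s − A'_s) f_y / (0.85 f'_c b) = 1521805/(0.85 × 38.7 × 345) = 134.09 mm.
c = a/β₁ = 134.09/0.774 = 173.24 mm; ε'_s = 0.003(c − d')/c = 0.0021 ≥ f_y/E_s = 0.0021, so compression steel does yield.
M_n = (A_s − A'_s) f_y (d − a/2) + A'_s f_y (d − d') = [1521805 × (540 − 67.045) + 183845 × (540 − 50)] × 10⁻⁶ = 719.75 + 90.08 = 809.83 kN·m.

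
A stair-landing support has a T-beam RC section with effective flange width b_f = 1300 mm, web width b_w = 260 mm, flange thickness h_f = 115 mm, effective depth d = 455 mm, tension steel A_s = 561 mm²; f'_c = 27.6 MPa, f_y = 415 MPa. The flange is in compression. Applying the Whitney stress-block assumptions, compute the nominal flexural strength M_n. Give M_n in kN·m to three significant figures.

Tension: T = A_s f_y = 561 × 415 = 232815 N.
Try a within the flange: a = T/(0.85 f'_c b_f) = 232815/(0.85 × 27.6 × 1300) = 7.63 mm.
Since a = 7.63 ≤ h_f = 115 mm, the stress block lies entirely in the flange; analyse as a rectangular beam of width b_f.
M_n = T(d − a/2) = 232815 × (455 − 3.815) = 105.04 × 10⁶ N·mm.
M_n = 105.04 kN·m.

M_n ≈ 105 kN·m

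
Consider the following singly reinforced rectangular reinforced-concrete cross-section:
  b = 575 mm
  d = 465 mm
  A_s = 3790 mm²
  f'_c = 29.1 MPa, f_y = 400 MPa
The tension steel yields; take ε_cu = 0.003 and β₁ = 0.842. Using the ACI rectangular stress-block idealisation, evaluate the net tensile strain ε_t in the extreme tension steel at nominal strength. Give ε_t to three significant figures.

ε_t ≈ 0.00802

a = A_s f_y/(0.85 f'_c b) = 106.59 mm.
β₁ = 0.842, so c = a/β₁ = 106.59/0.842 = 126.59 mm.
From the linear strain diagram with ε_cu = 0.003: ε_t = 0.003 (d − c)/c = 0.003 × (465 − 126.59)/126.59 = 0.00802.
Since ε_t ≥ 0.005, the section is tension-controlled.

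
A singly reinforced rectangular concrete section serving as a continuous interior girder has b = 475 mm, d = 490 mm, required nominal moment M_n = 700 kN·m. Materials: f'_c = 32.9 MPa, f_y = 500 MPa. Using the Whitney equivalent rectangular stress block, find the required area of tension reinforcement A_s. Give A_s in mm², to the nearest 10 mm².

With M_n = 0.85 f'_c a b (d − a/2), solve the quadratic for a:
a = d − √(d² − 2M_n/(0.85 f'_c b)) = 490 − √(490² − 2 × 700×10⁶/(0.85 × 32.9 × 475)) = 122.98 mm.
A_s = 0.85 f'_c a b / f_y = 0.85 × 32.9 × 122.98 × 475 / 500 = 3267.2 mm².

A_s ≈ 3270 mm²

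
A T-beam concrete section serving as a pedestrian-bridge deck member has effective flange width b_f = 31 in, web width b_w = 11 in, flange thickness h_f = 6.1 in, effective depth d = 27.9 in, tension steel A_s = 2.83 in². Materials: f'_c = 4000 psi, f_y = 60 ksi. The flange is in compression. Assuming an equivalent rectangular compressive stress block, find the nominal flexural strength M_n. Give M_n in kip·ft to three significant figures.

Tension: T = A_s f_y = 2.83 × 60 = 169.8 kips.
Try a within the flange: a = T/(0.85 f'_c b_f) = 169.8/(0.85 × 4 × 31) = 1.611 in.
Since a = 1.611 ≤ h_f = 6.1 in, the stress block lies entirely in the flange; analyse as a rectangular beam of width b_f.
M_n = T(d − a/2) = 169.8 × (27.9 − 0.8055) = 4600.6 kip·in.
M_n = 4600.6/12 = 383.38 kip·ft.

M_n ≈ 383 kip·ft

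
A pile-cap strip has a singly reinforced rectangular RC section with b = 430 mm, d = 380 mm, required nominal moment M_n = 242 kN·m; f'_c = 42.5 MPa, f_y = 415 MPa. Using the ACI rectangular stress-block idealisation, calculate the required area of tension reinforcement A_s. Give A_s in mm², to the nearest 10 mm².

With M_n = 0.85 f'_c a b (d − a/2), solve the quadratic for a:
a = d − √(d² − 2M_n/(0.85 f'_c b)) = 380 − √(380² − 2 × 242×10⁶/(0.85 × 42.5 × 430)) = 43.49 mm.
A_s = 0.85 f'_c a b / f_y = 0.85 × 42.5 × 43.49 × 430 / 415 = 1627.9 mm².

A_s ≈ 1630 mm²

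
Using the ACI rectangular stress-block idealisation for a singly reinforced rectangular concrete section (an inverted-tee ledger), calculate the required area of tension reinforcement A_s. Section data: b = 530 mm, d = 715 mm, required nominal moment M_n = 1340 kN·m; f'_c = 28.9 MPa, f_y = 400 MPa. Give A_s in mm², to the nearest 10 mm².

With M_n = 0.85 f'_c a b (d − a/2), solve the quadratic for a:
a = d − √(d² − 2M_n/(0.85 f'_c b)) = 715 − √(715² − 2 × 1340×10⁶/(0.85 × 28.9 × 530)) = 162.39 mm.
A_s = 0.85 f'_c a b / f_y = 0.85 × 28.9 × 162.39 × 530 / 400 = 5285.6 mm².

A_s ≈ 5290 mm²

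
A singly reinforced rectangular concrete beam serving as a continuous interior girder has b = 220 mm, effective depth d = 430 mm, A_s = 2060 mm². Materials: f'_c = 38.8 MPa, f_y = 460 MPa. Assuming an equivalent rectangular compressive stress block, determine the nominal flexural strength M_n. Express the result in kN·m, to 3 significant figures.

T = A_s f_y = 2060 × 460 = 947600 N = 947.6 kN.
From C = T: a = T/(0.85 f'_c b) = 947600/(0.85 × 38.8 × 220) = 130.60 mm.
M_n = T(d − a/2) = 947.6 kN × (430 − 65.3) mm = 345.59 kN·m.

M_n ≈ 346 kN·m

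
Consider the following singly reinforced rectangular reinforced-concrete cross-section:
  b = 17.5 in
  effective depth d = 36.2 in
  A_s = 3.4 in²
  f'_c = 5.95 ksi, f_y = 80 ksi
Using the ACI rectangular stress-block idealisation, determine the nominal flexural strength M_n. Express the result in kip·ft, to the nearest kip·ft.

T = A_s f_y = 3.4 × 80 = 272 kips.
a = T/(0.85 f'_c b) = 272/(0.85 × 5.95 × 17.5) = 3.073 in.
M_n = T(d − a/2) = 272 × (36.2 − 1.5365) = 9428.5 kip·in = 9428.5/12 = 785.71 kip·ft.

M_n ≈ 786 kip·ft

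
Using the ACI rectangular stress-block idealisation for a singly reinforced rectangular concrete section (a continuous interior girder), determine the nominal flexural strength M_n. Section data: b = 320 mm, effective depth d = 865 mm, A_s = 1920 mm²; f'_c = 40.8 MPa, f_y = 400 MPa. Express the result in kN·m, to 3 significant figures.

M_n ≈ 638 kN·m

T = A_s f_y = 1920 × 400 = 768000 N = 768 kN.
From C = T: a = T/(0.85 f'_c b) = 768000/(0.85 × 40.8 × 320) = 69.20 mm.
M_n = T(d − a/2) = 768 kN × (865 − 34.6) mm = 637.75 kN·m.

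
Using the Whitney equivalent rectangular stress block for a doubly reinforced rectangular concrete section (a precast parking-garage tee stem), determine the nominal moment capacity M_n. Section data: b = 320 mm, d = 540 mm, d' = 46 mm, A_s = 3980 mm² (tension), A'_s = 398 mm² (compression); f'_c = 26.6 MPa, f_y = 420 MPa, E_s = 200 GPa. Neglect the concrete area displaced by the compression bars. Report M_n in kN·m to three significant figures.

Assume both tension and compression steel yield.
Net tension couple steel: A_s − A'_s = 3582 mm².
a = (A_s − A'_s) f_y / (0.85 f'_c b) = 1504440/(0.85 × 26.6 × 320) = 207.93 mm.
c = a/β₁ = 207.93/0.85 = 244.62 mm; ε'_s = 0.003(c − d')/c = 0.0024 ≥ f_y/E_s = 0.0021, so compression steel does yield.
M_n = (A_s − A'_s) f_y (d − a/2) + A'_s f_y (d − d') = [1504440 × (540 − 103.965) + 167160 × (540 − 46)] × 10⁻⁶ = 655.99 + 82.58 = 738.57 kN·m.

M_n ≈ 739 kN·m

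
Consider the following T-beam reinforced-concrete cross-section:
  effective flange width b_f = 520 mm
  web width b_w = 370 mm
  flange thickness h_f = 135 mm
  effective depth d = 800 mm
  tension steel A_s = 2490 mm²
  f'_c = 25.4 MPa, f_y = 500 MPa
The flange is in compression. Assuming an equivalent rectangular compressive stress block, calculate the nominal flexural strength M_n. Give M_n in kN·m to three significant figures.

M_n ≈ 927 kN·m

Tension: T = A_s f_y = 2490 × 500 = 1245000 N.
Try a within the flange: a = T/(0.85 f'_c b_f) = 1245000/(0.85 × 25.4 × 520) = 110.90 mm.
Since a = 110.90 ≤ h_f = 135 mm, the stress block lies entirely in the flange; analyse as a rectangular beam of width b_f.
M_n = T(d − a/2) = 1245000 × (800 − 55.45) = 926.96 × 10⁶ N·mm.
M_n = 926.96 kN·m.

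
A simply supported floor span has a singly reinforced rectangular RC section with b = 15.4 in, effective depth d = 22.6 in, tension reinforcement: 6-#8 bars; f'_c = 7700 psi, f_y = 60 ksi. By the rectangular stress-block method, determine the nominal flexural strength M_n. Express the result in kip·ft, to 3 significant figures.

M_n ≈ 502 kip·ft

A_s = 6 × 0.79 = 4.74 in².
T = A_s f_y = 4.74 × 60 = 284.4 kips.
a = T/(0.85 f'_c b) = 284.4/(0.85 × 7.7 × 15.4) = 2.822 in.
M_n = T(d − a/2) = 284.4 × (22.6 − 1.411) = 6026.2 kip·in = 6026.2/12 = 502.18 kip·ft.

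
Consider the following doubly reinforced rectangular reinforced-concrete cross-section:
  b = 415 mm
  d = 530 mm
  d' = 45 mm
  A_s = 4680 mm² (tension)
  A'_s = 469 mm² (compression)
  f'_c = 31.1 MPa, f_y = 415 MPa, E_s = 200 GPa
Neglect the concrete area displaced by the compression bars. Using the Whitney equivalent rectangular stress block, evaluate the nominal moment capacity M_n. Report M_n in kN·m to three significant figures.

Assume both tension and compression steel yield.
Net tension couple steel: A_s − A'_s = 4211 mm².
a = (A_s − A'_s) f_y / (0.85 f'_c b) = 1747565/(0.85 × 31.1 × 415) = 159.30 mm.
c = a/β₁ = 159.30/0.828 = 192.39 mm; ε'_s = 0.003(c − d')/c = 0.0023 ≥ f_y/E_s = 0.0021, so compression steel does yield.
M_n = (A_s − A'_s) f_y (d − a/2) + A'_s f_y (d − d') = [1747565 × (530 − 79.65) + 194635 × (530 − 45)] × 10⁻⁶ = 787.02 + 94.40 = 881.42 kN·m.

M_n ≈ 881 kN·m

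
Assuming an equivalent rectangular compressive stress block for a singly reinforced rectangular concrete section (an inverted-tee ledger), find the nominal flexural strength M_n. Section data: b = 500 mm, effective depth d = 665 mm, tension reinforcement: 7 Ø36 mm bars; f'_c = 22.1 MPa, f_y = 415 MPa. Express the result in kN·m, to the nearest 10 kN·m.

M_n ≈ 1500 kN·m

A_s = 7 × 1018 = 7126 mm².
T = A_s f_y = 7126 × 415 = 2957290 N = 2957.29 kN.
From C = T: a = T/(0.85 f'_c b) = 2957290/(0.85 × 22.1 × 500) = 314.86 mm.
M_n = T(d − a/2) = 2957.29 kN × (665 − 157.43) mm = 1501.03 kN·m.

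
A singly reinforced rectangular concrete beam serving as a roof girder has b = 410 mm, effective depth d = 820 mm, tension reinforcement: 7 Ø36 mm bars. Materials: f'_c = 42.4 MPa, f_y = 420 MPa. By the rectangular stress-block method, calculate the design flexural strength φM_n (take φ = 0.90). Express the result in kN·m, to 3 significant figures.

φM_n ≈ 1940 kN·m

A_s = 7 × 1018 = 7126 mm².
T = A_s f_y = 7126 × 420 = 2992920 N = 2992.92 kN.
From C = T: a = T/(0.85 f'_c b) = 2992920/(0.85 × 42.4 × 410) = 202.55 mm.
M_n = T(d − a/2) = 2992.92 kN × (820 − 101.275) mm = 2151.09 kN·m.
φM_n = 0.90 × 2151.09 = 1935.98 kN·m.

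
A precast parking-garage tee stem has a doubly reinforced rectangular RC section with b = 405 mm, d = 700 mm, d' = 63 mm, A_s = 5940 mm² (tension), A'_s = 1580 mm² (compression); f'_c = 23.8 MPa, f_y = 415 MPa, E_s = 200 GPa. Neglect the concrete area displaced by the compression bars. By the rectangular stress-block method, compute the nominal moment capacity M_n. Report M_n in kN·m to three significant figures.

Assume both tension and compression steel yield.
Net tension couple steel: A_s − A'_s = 4360 mm².
a = (A_s − A'_s) f_y / (0.85 f'_c b) = 1809400/(0.85 × 23.8 × 405) = 220.84 mm.
c = a/β₁ = 220.84/0.85 = 259.81 mm; ε'_s = 0.003(c − d')/c = 0.0023 ≥ f_y/E_s = 0.0021, so compression steel does yield.
M_n = (A_s − A'_s) f_y (d − a/2) + A'_s f_y (d − d') = [1809400 × (700 − 110.42) + 655700 × (700 − 63)] × 10⁻⁶ = 1066.79 + 417.68 = 1484.47 kN·m.

M_n ≈ 1480 kN·m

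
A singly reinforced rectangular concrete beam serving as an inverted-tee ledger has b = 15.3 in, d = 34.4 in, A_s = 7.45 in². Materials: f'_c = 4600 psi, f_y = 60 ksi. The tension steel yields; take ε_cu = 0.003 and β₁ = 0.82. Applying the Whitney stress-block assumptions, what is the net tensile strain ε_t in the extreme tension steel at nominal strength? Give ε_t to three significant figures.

a = A_s f_y/(0.85 f'_c b) = 7.472 in.
β₁ = 0.82, so c = a/β₁ = 7.472/0.82 = 9.112 in.
From the linear strain diagram with ε_cu = 0.003: ε_t = 0.003 (d − c)/c = 0.003 × (34.4 − 9.112)/9.112 = 0.00833.
Since ε_t ≥ 0.005, the section is tension-controlled.

ε_t ≈ 0.00833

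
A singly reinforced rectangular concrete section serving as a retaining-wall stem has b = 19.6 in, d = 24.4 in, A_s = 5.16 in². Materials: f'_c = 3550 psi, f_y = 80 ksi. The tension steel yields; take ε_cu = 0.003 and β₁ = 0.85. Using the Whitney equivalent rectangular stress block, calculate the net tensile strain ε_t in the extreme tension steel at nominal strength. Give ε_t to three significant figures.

ε_t ≈ 0.00591

a = A_s f_y/(0.85 f'_c b) = 6.980 in.
β₁ = 0.85, so c = a/β₁ = 6.980/0.85 = 8.212 in.
From the linear strain diagram with ε_cu = 0.003: ε_t = 0.003 (d − c)/c = 0.003 × (24.4 − 8.212)/8.212 = 0.00591.
Since ε_t ≥ 0.005, the section is tension-controlled.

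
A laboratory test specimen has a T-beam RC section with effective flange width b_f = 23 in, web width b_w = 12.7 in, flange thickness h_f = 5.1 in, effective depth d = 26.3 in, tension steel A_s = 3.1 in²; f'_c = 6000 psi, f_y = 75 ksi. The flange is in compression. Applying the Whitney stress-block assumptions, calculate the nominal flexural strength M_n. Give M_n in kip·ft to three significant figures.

M_n ≈ 490 kip·ft

Tension: T = A_s f_y = 3.1 × 75 = 232.5 kips.
Try a within the flange: a = T/(0.85 f'_c b_f) = 232.5/(0.85 × 6 × 23) = 1.982 in.
Since a = 1.982 ≤ h_f = 5.1 in, the stress block lies entirely in the flange; analyse as a rectangular beam of width b_f.
M_n = T(d − a/2) = 232.5 × (26.3 − 0.991) = 5884.3 kip·in.
M_n = 5884.3/12 = 490.36 kip·ft.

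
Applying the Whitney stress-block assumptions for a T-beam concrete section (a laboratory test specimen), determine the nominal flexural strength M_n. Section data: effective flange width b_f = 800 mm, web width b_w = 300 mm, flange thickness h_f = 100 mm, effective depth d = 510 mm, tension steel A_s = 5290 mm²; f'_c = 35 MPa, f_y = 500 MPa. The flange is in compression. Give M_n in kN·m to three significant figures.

Tension: T = A_s f_y = 5290 × 500 = 2645000 N.
Try a within the flange: a = T/(0.85 f'_c b_f) = 2645000/(0.85 × 35 × 800) = 111.13 mm.
a = 111.13 > h_f = 100 mm: the block extends into the web. Split into flange-overhang and web parts.
C_f = 0.85 f'_c (b_f − b_w) h_f = 0.85 × 35 × (800 − 300) × 100 = 1487500 N.
Remaining web compression depth: a_w = (T − C_f)/(0.85 f'_c b_w) = (2645000 − 1487500)/(0.85 × 35 × 300) = 129.69 mm.
M_n = C_f(d − h_f/2) + (T − C_f)(d − a_w/2) = 1487500 × (510 − 50) + 1157500 × (510 − 64.845) = 684.25 + 515.27 = 1199.52 × 10⁶ N·mm.
M_n = 1199.52 kN·m.

M_n ≈ 1200 kN·m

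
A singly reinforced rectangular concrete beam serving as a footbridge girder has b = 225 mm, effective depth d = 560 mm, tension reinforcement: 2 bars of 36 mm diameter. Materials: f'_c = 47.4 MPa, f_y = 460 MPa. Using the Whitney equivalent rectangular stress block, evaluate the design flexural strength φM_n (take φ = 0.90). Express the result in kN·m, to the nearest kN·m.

A_s = 2 × 1018 = 2036 mm².
T = A_s f_y = 2036 × 460 = 936560 N = 936.56 kN.
From C = T: a = T/(0.85 f'_c b) = 936560/(0.85 × 47.4 × 225) = 103.31 mm.
M_n = T(d − a/2) = 936.56 kN × (560 − 51.655) mm = 476.10 kN·m.
φM_n = 0.90 × 476.10 = 428.49 kN·m.

φM_n ≈ 428 kN·m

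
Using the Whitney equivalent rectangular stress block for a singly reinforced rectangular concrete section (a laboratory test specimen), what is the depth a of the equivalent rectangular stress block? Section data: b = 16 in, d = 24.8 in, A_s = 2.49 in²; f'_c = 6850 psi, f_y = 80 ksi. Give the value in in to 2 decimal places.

T = A_s f_y = 2.49 × 80 = 199.2 kips.
a = T/(0.85 f'_c b) = 199.2/(0.85 × 6.85 × 16) = 2.14 in.

a ≈ 2.14 in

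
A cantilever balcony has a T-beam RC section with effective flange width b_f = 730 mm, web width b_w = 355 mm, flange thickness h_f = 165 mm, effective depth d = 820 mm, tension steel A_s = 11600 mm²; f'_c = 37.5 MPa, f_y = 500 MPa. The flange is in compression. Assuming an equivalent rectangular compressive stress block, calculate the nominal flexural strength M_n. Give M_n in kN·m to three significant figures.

M_n ≈ 3950 kN·m

Tension: T = A_s f_y = 11600 × 500 = 5800000 N.
Try a within the flange: a = T/(0.85 f'_c b_f) = 5800000/(0.85 × 37.5 × 730) = 249.26 mm.
a = 249.26 > h_f = 165 mm: the block extends into the web. Split into flange-overhang and web parts.
C_f = 0.85 f'_c (b_f − b_w) h_f = 0.85 × 37.5 × (730 − 355) × 165 = 1972266 N.
Remaining web compression depth: a_w = (T − C_f)/(0.85 f'_c b_w) = (5800000 − 1972266)/(0.85 × 37.5 × 355) = 338.27 mm.
M_n = C_f(d − h_f/2) + (T − C_f)(d − a_w/2) = 1972266 × (820 − 82.5) + 3827734 × (820 − 169.135) = 1454.55 + 2491.34 = 3945.89 × 10⁶ N·mm.
M_n = 3945.89 kN·m.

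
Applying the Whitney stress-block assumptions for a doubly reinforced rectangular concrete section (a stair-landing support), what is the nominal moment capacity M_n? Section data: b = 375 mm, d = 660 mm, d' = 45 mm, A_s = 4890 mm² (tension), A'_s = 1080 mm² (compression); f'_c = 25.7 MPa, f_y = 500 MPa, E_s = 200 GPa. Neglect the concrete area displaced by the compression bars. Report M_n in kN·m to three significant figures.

Assume both tension and compression steel yield.
Net tension couple steel: A_s − A'_s = 3810 mm².
a = (A_s − A'_s) f_y / (0.85 f'_c b) = 1905000/(0.85 × 25.7 × 375) = 232.55 mm.
c = a/β₁ = 232.55/0.85 = 273.59 mm; ε'_s = 0.003(c − d')/c = 0.0025 ≥ f_y/E_s = 0.0025, so compression steel does yield.
M_n = (A_s − A'_s) f_y (d − a/2) + A'_s f_y (d − d') = [1905000 × (660 − 116.275) + 540000 × (660 − 45)] × 10⁻⁶ = 1035.80 + 332.10 = 1367.90 kN·m.

M_n ≈ 1370 kN·m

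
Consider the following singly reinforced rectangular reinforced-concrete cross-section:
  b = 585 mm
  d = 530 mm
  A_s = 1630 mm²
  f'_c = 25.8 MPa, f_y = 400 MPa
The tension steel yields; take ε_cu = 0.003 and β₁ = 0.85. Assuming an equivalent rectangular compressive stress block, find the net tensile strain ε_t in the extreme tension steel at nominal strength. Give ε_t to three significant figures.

ε_t ≈ 0.0236

a = A_s f_y/(0.85 f'_c b) = 50.82 mm.
β₁ = 0.85, so c = a/β₁ = 50.82/0.85 = 59.79 mm.
From the linear strain diagram with ε_cu = 0.003: ε_t = 0.003 (d − c)/c = 0.003 × (530 − 59.79)/59.79 = 0.0236.
Since ε_t ≥ 0.005, the section is tension-controlled.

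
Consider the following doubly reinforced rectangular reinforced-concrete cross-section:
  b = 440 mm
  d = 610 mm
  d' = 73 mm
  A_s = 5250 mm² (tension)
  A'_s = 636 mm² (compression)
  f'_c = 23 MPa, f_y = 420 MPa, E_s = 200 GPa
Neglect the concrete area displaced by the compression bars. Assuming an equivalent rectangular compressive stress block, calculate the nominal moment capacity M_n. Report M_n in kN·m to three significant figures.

M_n ≈ 1110 kN·m

Assume both tension and compression steel yield.
Net tension couple steel: A_s − A'_s = 4614 mm².
a = (A_s − A'_s) f_y / (0.85 f'_c b) = 1937880/(0.85 × 23 × 440) = 225.28 mm.
c = a/β₁ = 225.28/0.85 = 265.04 mm; ε'_s = 0.003(c − d')/c = 0.0022 ≥ f_y/E_s = 0.0021, so compression steel does yield.
M_n = (A_s − A'_s) f_y (d − a/2) + A'_s f_y (d − d') = [1937880 × (610 − 112.64) + 267120 × (610 − 73)] × 10⁻⁶ = 963.82 + 143.44 = 1107.26 kN·m.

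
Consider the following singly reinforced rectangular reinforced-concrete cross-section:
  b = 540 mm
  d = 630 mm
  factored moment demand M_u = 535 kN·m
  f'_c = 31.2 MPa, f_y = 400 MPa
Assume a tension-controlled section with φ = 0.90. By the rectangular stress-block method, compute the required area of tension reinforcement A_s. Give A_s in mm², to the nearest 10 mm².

A_s ≈ 2500 mm²

M_n = M_u/φ = 535/0.90 = 594.444 kN·m.
With M_n = 0.85 f'_c a b (d − a/2), solve the quadratic for a:
a = d − √(d² − 2M_n/(0.85 f'_c b)) = 630 − √(630² − 2 × 594.444×10⁶/(0.85 × 31.2 × 540)) = 69.75 mm.
A_s = 0.85 f'_c a b / f_y = 0.85 × 31.2 × 69.75 × 540 / 400 = 2497.2 mm².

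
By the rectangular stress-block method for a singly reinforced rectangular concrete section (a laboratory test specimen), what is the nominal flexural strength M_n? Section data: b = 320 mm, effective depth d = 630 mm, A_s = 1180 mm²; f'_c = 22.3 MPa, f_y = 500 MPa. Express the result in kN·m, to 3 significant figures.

M_n ≈ 343 kN·m

T = A_s f_y = 1180 × 500 = 590000 N = 590 kN.
From C = T: a = T/(0.85 f'_c b) = 590000/(0.85 × 22.3 × 320) = 97.27 mm.
M_n = T(d − a/2) = 590 kN × (630 − 48.635) mm = 343.01 kN·m.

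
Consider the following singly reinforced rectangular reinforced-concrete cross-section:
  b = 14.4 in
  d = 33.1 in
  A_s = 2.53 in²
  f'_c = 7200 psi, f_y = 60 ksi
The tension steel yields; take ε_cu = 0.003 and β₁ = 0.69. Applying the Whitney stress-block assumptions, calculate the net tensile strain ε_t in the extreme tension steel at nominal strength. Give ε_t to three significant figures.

ε_t ≈ 0.0368

a = A_s f_y/(0.85 f'_c b) = 1.722 in.
β₁ = 0.69, so c = a/β₁ = 1.722/0.69 = 2.496 in.
From the linear strain diagram with ε_cu = 0.003: ε_t = 0.003 (d − c)/c = 0.003 × (33.1 − 2.496)/2.496 = 0.0368.
Since ε_t ≥ 0.005, the section is tension-controlled.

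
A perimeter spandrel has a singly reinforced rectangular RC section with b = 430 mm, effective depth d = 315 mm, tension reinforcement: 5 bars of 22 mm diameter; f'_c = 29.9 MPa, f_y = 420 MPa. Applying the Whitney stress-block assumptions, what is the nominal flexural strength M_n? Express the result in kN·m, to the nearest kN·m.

A_s = 5 × 380 = 1900 mm².
T = A_s f_y = 1900 × 420 = 798000 N = 798 kN.
From C = T: a = T/(0.85 f'_c b) = 798000/(0.85 × 29.9 × 430) = 73.02 mm.
M_n = T(d − a/2) = 798 kN × (315 − 36.51) mm = 222.24 kN·m.

M_n ≈ 222 kN·m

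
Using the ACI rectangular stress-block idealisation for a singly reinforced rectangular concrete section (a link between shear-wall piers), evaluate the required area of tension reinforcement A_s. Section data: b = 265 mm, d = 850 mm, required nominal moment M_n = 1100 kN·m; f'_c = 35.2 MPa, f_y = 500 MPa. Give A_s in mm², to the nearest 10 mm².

With M_n = 0.85 f'_c a b (d − a/2), solve the quadratic for a:
a = d − √(d² − 2M_n/(0.85 f'_c b)) = 850 − √(850² − 2 × 1100×10⁶/(0.85 × 35.2 × 265)) = 182.89 mm.
A_s = 0.85 f'_c a b / f_y = 0.85 × 35.2 × 182.89 × 265 / 500 = 2900.2 mm².

A_s ≈ 2900 mm²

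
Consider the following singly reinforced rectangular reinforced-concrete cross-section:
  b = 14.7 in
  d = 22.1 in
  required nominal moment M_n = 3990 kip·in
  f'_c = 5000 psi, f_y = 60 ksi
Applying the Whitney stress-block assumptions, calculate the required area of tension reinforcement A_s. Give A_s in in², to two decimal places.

From M_n = 0.85 f'_c a b (d − a/2):
a = d − √(d² − 2M_n/(0.85 f'_c b)) = 22.1 − √(22.1² − 2 × 3990/(0.85 × 5 × 14.7)) = 3.108 in.
A_s = 0.85 f'_c a b / f_y = 0.85 × 5 × 3.108 × 14.7 / 60 = 3.236 in².

A_s ≈ 3.24 in²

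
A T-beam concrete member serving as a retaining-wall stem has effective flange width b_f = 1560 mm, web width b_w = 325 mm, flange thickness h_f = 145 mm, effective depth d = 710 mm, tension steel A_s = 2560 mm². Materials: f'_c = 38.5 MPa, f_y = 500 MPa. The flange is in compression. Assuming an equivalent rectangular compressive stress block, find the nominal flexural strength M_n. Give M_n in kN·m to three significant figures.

M_n ≈ 893 kN·m

Tension: T = A_s f_y = 2560 × 500 = 1280000 N.
Try a within the flange: a = T/(0.85 f'_c b_f) = 1280000/(0.85 × 38.5 × 1560) = 25.07 mm.
Since a = 25.07 ≤ h_f = 145 mm, the stress block lies entirely in the flange; analyse as a rectangular beam of width b_f.
M_n = T(d − a/2) = 1280000 × (710 − 12.535) = 892.76 × 10⁶ N·mm.
M_n = 892.76 kN·m.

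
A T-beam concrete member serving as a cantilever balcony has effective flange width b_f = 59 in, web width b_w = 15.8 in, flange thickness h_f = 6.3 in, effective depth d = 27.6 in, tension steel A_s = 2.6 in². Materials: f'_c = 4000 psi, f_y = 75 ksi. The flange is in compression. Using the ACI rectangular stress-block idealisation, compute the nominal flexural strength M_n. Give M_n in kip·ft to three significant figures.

Tension: T = A_s f_y = 2.6 × 75 = 195 kips.
Try a within the flange: a = T/(0.85 f'_c b_f) = 195/(0.85 × 4 × 59) = 0.972 in.
Since a = 0.972 ≤ h_f = 6.3 in, the stress block lies entirely in the flange; analyse as a rectangular beam of width b_f.
M_n = T(d − a/2) = 195 × (27.6 − 0.486) = 5287.2 kip·in.
M_n = 5287.2/12 = 440.60 kip·ft.

M_n ≈ 441 kip·ft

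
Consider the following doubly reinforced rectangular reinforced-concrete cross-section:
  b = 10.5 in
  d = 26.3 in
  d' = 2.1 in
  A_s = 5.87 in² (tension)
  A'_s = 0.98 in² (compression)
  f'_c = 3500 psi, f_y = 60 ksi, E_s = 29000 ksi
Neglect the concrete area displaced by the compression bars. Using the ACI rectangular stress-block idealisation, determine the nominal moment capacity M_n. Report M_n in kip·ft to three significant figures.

M_n ≈ 647 kip·ft

Assume both steels yield.
a = (A_s − A'_s) f_y/(0.85 f'_c b) = (5.87 − 0.98) × 60/(0.85 × 3.5 × 10.5) = 9.393 in.
c = a/β₁ = 9.393/0.85 = 11.051 in; ε'_s = 0.003(c − d')/c = 0.0024 ≥ ε_y = 0.0021, so the compression steel yields.
M_n = (A_s − A'_s) f_y (d − a/2) + A'_s f_y (d − d') = 293.4 × (26.3 − 4.6965) + 58.8 × (26.3 − 2.1) = 6338.5 + 1423.0 = 7761.5 kip·in = 7761.5/12 = 646.79 kip·ft.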